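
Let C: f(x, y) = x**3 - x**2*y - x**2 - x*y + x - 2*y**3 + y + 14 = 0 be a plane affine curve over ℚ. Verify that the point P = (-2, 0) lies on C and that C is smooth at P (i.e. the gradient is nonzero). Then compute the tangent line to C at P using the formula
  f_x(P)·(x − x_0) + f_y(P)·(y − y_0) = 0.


Tangent line at P: 17*x - y + 34 = 0.

Step 1: f(-2, 0) = 0, so P lies on C.
Step 2: partial derivatives
  f_x(x, y) = 3*x**2 - 2*x*y - 2*x - y + 1, f_y(x, y) = -x**2 - x - 6*y**2 + 1.
  f_x(P) = 17, f_y(P) = -1 (gradient nonzero, so P is smooth).
Step 3: tangent line at P: 17·(x − -2) + -1·(y − 0) = 0.
Expanding: 17*x - y + 34 = 0.


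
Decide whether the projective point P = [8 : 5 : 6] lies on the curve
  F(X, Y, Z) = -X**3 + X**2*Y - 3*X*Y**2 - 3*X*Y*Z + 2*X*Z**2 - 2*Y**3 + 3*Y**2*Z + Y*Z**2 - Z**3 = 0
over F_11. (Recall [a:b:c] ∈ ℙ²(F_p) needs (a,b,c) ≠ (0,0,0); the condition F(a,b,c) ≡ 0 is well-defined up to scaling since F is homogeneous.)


F(8,5,6) ≡ 9 (mod 11); P is NOT on the curve.

Evaluate F(8, 5, 6) term-by-term (mod 11).
  -X**3 ↦ -1·512·1·1 = -512
  X**2*Y ↦ 1·64·5·1 = 320
  -3*X*Y**2 ↦ -3·8·25·1 = -600
  -3*X*Y*Z ↦ -3·8·5·6 = -720
  2*X*Z**2 ↦ 2·8·1·36 = 576
  -2*Y**3 ↦ -2·1·125·1 = -250
  3*Y**2*Z ↦ 3·1·25·6 = 450
  Y*Z**2 ↦ 1·1·5·36 = 180
  -Z**3 ↦ -1·1·1·216 = -216
Sum: F(8, 5, 6) = (-512) + (320) + (-600) + (-720) + (576) + (-250) + (450) + (180) + (-216) = -772.
Reducing mod 11: -772 ≡ 9 (mod 11).
Since F(a, b, c) ≡ 9 ≠ 0 (mod 11), P does NOT lie on the curve.


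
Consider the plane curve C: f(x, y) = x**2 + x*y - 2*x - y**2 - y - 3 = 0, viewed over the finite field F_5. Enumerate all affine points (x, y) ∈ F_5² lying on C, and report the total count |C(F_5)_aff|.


Affine F_5-points: {(0, 1), (0, 3), (1, 1), (1, 4), (2, 2), (2, 4), (3, 0), (3, 2), (4, 0), (4, 3)}; count = 10.

For each of the 25 pairs (x, y) ∈ F_5², evaluate f(x, y) mod 5. Record the zeros.
  x = 0: [0↦2, 1↦0, 2↦1, 3↦0, 4↦2]  zeros at y ∈ {1, 3}
  x = 1: [0↦1, 1↦0, 2↦2, 3↦2, 4↦0]  zeros at y ∈ {1, 4}
  x = 2: [0↦2, 1↦2, 2↦0, 3↦1, 4↦0]  zeros at y ∈ {2, 4}
  x = 3: [0↦0, 1↦1, 2↦0, 3↦2, 4↦2]  zeros at y ∈ {0, 2}
  x = 4: [0↦0, 1↦2, 2↦2, 3↦0, 4↦1]  zeros at y ∈ {0, 3}
Collecting zeros: affine points = {(0, 1), (0, 3), (1, 1), (1, 4), (2, 2), (2, 4), (3, 0), (3, 2), (4, 0), (4, 3)}.
Total count |C(F_5)_aff| = 10.


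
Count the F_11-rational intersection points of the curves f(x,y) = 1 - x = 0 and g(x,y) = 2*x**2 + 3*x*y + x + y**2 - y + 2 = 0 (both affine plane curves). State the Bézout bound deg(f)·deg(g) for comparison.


Common zeros: ∅; count = 0; Bézout bound = 2.

deg(f) = 1, deg(g) = 2, so Bézout bound = 2.
Scan x ∈ F_11. For each x, list the y ∈ F_11 with f(x, y) ≡ 0 and those with g(x, y) ≡ 0 (mod 11); the common zeros in that column are the intersection.
  x = 0: f ≡ 0 at y ∈ ∅; g ≡ 0 at y ∈ {5, 7}; common: ∅.
  x = 1: f ≡ 0 at y ∈ {0, 1, 2, 3, 4, 5, 6, 7, 8, 9, 10}; g ≡ 0 at y ∈ ∅; common: ∅.
  x = 2: f ≡ 0 at y ∈ ∅; g ≡ 0 at y ∈ ∅; common: ∅.
  x = 3: f ≡ 0 at y ∈ ∅; g ≡ 0 at y ∈ {5, 9}; common: ∅.
  x = 4: f ≡ 0 at y ∈ ∅; g ≡ 0 at y ∈ ∅; common: ∅.
  x = 5: f ≡ 0 at y ∈ ∅; g ≡ 0 at y ∈ {9, 10}; common: ∅.
  x = 6: f ≡ 0 at y ∈ ∅; g ≡ 0 at y ∈ ∅; common: ∅.
  x = 7: f ≡ 0 at y ∈ ∅; g ≡ 0 at y ∈ {3, 10}; common: ∅.
  x = 8: f ≡ 0 at y ∈ ∅; g ≡ 0 at y ∈ ∅; common: ∅.
  x = 9: f ≡ 0 at y ∈ ∅; g ≡ 0 at y ∈ ∅; common: ∅.
  x = 10: f ≡ 0 at y ∈ ∅; g ≡ 0 at y ∈ {1, 3}; common: ∅.
Collecting: common zeros = ∅, so the count is 0.
Comparison with the Bézout bound: 0 ≤ 2 = deg(f)·deg(g), as expected for curves with no common component (the affine F_11-count falls short of the bound because intersections may lie at infinity, over extension fields, or carry multiplicity).


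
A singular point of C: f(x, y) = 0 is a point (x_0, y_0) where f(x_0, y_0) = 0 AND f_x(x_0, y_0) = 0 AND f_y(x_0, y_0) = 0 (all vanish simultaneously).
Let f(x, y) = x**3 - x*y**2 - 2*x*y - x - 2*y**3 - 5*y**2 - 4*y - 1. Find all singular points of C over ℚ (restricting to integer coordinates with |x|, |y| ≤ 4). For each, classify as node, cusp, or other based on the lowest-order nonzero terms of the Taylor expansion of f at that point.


Singular points: {(0, -1)}; classification: cusp.

Compute partial derivatives:
  f_x = 3*x**2 - y**2 - 2*y - 1.
  f_y = -2*x*y - 2*x - 6*y**2 - 10*y - 4.
Scan x_0 ∈ {−4, ..., 4}. For each x_0, f_y(x_0, y) is a polynomial in y; find its integer roots y ∈ {−4, ..., 4}, then test f_x and f at those candidates.
  x = -4: f_y(-4, y) = -6*y**2 - 2*y + 4; vanishes at y ∈ {-1}. (-4, -1): f_x = 48 ≠ 0.
  x = -3: f_y(-3, y) = -6*y**2 - 4*y + 2; vanishes at y ∈ {-1}. (-3, -1): f_x = 27 ≠ 0.
  x = -2: f_y(-2, y) = -6*y**2 - 6*y; vanishes at y ∈ {-1, 0}. (-2, -1): f_x = 12 ≠ 0; (-2, 0): f_x = 11 ≠ 0.
  x = -1: f_y(-1, y) = -6*y**2 - 8*y - 2; vanishes at y ∈ {-1}. (-1, -1): f_x = 3 ≠ 0.
  x = 0: f_y(0, y) = -6*y**2 - 10*y - 4; vanishes at y ∈ {-1}. (0, -1): f_x = 0, f = 0 — SINGULAR.
  x = 1: f_y(1, y) = -6*y**2 - 12*y - 6; vanishes at y ∈ {-1}. (1, -1): f_x = 3 ≠ 0.
  x = 2: f_y(2, y) = -6*y**2 - 14*y - 8; vanishes at y ∈ {-1}. (2, -1): f_x = 12 ≠ 0.
  x = 3: f_y(3, y) = -6*y**2 - 16*y - 10; vanishes at y ∈ {-1}. (3, -1): f_x = 27 ≠ 0.
  x = 4: f_y(4, y) = -6*y**2 - 18*y - 12; vanishes at y ∈ {-2, -1}. (4, -2): f_x = 47 ≠ 0; (4, -1): f_x = 48 ≠ 0.
Only singular point on the grid: (0, -1).
Classify: substitute x = 0 + u, y = -1 + v and expand: f = u**3 - u*v**2 - 2*v**3 + v**2.
No constant or linear terms (consistent with a singular point). Quadratic part: v**2. Cubic part: u**3 - u*v**2 - 2*v**3.
The quadratic part v**2 is a perfect square, so there is a single (double) tangent line v = 0, i.e. y = -1. Restricting the cubic part to that line (v = 0) leaves u**3 ≠ 0, so f is not divisible by v and the branch is v² ≈ -u**3 to lowest order — this is a cusp.
Classification: cusp.


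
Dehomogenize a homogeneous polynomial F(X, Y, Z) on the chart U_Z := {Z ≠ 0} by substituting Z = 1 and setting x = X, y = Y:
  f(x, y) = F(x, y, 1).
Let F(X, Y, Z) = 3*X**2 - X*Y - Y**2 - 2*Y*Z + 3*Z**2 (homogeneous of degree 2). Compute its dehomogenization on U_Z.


f(x, y) = 3*x**2 - x*y - y**2 - 2*y + 3

On U_Z we set Z = 1. Each monomial c·X^i·Y^j·Z^k in F becomes c·x^i·y^j·1^k = c·x^i·y^j.
Substituting Z = 1: F(X, Y, 1) = 3*x**2 - x*y - y**2 - 2*y + 3.
Note: deg(f) ≤ deg(F) = 2; strict inequality happens when F is divisible by Z (lost terms).


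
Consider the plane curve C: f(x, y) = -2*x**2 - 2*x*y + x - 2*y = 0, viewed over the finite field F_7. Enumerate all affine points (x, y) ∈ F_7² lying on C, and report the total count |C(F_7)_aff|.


Affine F_7-points: {(0, 0), (1, 5), (2, 6), (3, 6), (4, 0), (5, 5)}; count = 6.

For each of the 49 pairs (x, y) ∈ F_7², evaluate f(x, y) mod 7. Record the zeros.
  x = 0: [0↦0, 1↦5, 2↦3, 3↦1, 4↦6, 5↦4, 6↦2]  zeros at y ∈ {0}
  x = 1: [0↦6, 1↦2, 2↦5, 3↦1, 4↦4, 5↦0, 6↦3]  zeros at y ∈ {5}
  x = 2: [0↦1, 1↦2, 2↦3, 3↦4, 4↦5, 5↦6, 6↦0]  zeros at y ∈ {6}
  x = 3: [0↦6, 1↦5, 2↦4, 3↦3, 4↦2, 5↦1, 6↦0]  zeros at y ∈ {6}
  x = 4: [0↦0, 1↦4, 2↦1, 3↦5, 4↦2, 5↦6, 6↦3]  zeros at y ∈ {0}
  x = 5: [0↦4, 1↦6, 2↦1, 3↦3, 4↦5, 5↦0, 6↦2]  zeros at y ∈ {5}
  x = 6: [0↦4, 1↦4, 2↦4, 3↦4, 4↦4, 5↦4, 6↦4]  zeros at y ∈ ∅
Collecting zeros: affine points = {(0, 0), (1, 5), (2, 6), (3, 6), (4, 0), (5, 5)}.
Total count |C(F_7)_aff| = 6.


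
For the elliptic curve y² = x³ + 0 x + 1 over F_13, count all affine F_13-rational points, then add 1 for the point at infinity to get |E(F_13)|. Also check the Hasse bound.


Affine points = {(0, 1), (0, 12), (2, 3), (2, 10), (4, 0), (5, 3), (5, 10), (6, 3), (6, 10), (10, 0), (12, 0)}; affine count = 11; |E(F_13)| = 12.

Discriminant check: Δ ∝ 4a³ + 27b² = 4·0³ + 27·1² = 4·0 + 27·1 ≡ 1 (mod 13). Nonzero ⇒ E is nonsingular.
For each x ∈ F_13, compute rhs = x³ + 0·x + 1 mod 13, then count y ∈ F_13 with y² ≡ rhs.
  x = 0: rhs = 1, matching y values: 1, 12 (2 points).
  x = 1: rhs = 2, matching y values: none (0 points).
  x = 2: rhs = 9, matching y values: 3, 10 (2 points).
  x = 3: rhs = 2, matching y values: none (0 points).
  x = 4: rhs = 0, matching y values: 0 (1 points).
  x = 5: rhs = 9, matching y values: 3, 10 (2 points).
  x = 6: rhs = 9, matching y values: 3, 10 (2 points).
  x = 7: rhs = 6, matching y values: none (0 points).
  x = 8: rhs = 6, matching y values: none (0 points).
  x = 9: rhs = 2, matching y values: none (0 points).
  x = 10: rhs = 0, matching y values: 0 (1 points).
  x = 11: rhs = 6, matching y values: none (0 points).
  x = 12: rhs = 0, matching y values: 0 (1 points).
Total affine count: 11.
Full point count |E(F_13)| = 11 + 1 = 12.
Hasse bound: |12 − (13+1)| = |-2| = 2 ≤ 2√13 ≈ 7.2111 ✓.


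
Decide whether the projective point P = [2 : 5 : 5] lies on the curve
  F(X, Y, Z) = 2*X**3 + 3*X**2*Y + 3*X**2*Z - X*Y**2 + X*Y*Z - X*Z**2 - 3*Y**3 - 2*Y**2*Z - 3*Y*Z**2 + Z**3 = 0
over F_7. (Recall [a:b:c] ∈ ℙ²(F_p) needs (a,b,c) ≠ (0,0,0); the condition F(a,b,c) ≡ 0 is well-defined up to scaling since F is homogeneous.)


F(2,5,5) ≡ 2 (mod 7); P is NOT on the curve.

Evaluate F(2, 5, 5) term-by-term (mod 7).
  2*X**3 ↦ 2·8·1·1 = 16
  3*X**2*Y ↦ 3·4·5·1 = 60
  3*X**2*Z ↦ 3·4·1·5 = 60
  -X*Y**2 ↦ -1·2·25·1 = -50
  X*Y*Z ↦ 1·2·5·5 = 50
  -X*Z**2 ↦ -1·2·1·25 = -50
  -3*Y**3 ↦ -3·1·125·1 = -375
  -2*Y**2*Z ↦ -2·1·25·5 = -250
  -3*Y*Z**2 ↦ -3·1·5·25 = -375
  Z**3 ↦ 1·1·1·125 = 125
Sum: F(2, 5, 5) = (16) + (60) + (60) + (-50) + (50) + (-50) + (-375) + (-250) + (-375) + (125) = -789.
Reducing mod 7: -789 ≡ 2 (mod 7).
Since F(a, b, c) ≡ 2 ≠ 0 (mod 7), P does NOT lie on the curve.


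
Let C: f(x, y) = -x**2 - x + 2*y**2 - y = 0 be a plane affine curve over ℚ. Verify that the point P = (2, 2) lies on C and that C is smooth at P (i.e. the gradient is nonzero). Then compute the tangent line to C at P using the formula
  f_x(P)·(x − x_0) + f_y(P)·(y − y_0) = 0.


Tangent line at P: -5*x + 7*y - 4 = 0.

Step 1: f(2, 2) = 0, so P lies on C.
Step 2: partial derivatives
  f_x(x, y) = -2*x - 1, f_y(x, y) = 4*y - 1.
  f_x(P) = -5, f_y(P) = 7 (gradient nonzero, so P is smooth).
Step 3: tangent line at P: -5·(x − 2) + 7·(y − 2) = 0.
Expanding: -5*x + 7*y - 4 = 0.


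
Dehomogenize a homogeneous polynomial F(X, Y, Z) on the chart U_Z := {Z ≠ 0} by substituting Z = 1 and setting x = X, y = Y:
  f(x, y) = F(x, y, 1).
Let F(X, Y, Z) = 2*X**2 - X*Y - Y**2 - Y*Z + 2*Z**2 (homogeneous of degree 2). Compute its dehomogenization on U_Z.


f(x, y) = 2*x**2 - x*y - y**2 - y + 2

On U_Z we set Z = 1. Each monomial c·X^i·Y^j·Z^k in F becomes c·x^i·y^j·1^k = c·x^i·y^j.
Substituting Z = 1: F(X, Y, 1) = 2*x**2 - x*y - y**2 - y + 2.
Note: deg(f) ≤ deg(F) = 2; strict inequality happens when F is divisible by Z (lost terms).


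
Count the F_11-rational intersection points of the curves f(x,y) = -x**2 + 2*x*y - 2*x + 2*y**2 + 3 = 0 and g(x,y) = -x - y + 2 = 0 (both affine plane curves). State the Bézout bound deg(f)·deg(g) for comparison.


Common zeros: {(0, 2), (5, 8)}; count = 2; Bézout bound = 2.

deg(f) = 2, deg(g) = 1, so Bézout bound = 2.
Scan x ∈ F_11. For each x, list the y ∈ F_11 with f(x, y) ≡ 0 and those with g(x, y) ≡ 0 (mod 11); the common zeros in that column are the intersection.
  x = 0: f ≡ 0 at y ∈ {2, 9}; g ≡ 0 at y ∈ {2}; common: {2}.
  x = 1: f ≡ 0 at y ∈ {0, 10}; g ≡ 0 at y ∈ {1}; common: ∅.
  x = 2: f ≡ 0 at y ∈ {2, 7}; g ≡ 0 at y ∈ {0}; common: ∅.
  x = 3: f ≡ 0 at y ∈ {4}; g ≡ 0 at y ∈ {10}; common: ∅.
  x = 4: f ≡ 0 at y ∈ {1, 6}; g ≡ 0 at y ∈ {9}; common: ∅.
  x = 5: f ≡ 0 at y ∈ {8, 9}; g ≡ 0 at y ∈ {8}; common: {8}.
  x = 6: f ≡ 0 at y ∈ {6, 10}; g ≡ 0 at y ∈ {7}; common: ∅.
  x = 7: f ≡ 0 at y ∈ {1, 3}; g ≡ 0 at y ∈ {6}; common: ∅.
  x = 8: f ≡ 0 at y ∈ {0, 3}; g ≡ 0 at y ∈ {5}; common: ∅.
  x = 9: f ≡ 0 at y ∈ {5, 8}; g ≡ 0 at y ∈ {4}; common: ∅.
  x = 10: f ≡ 0 at y ∈ {5, 7}; g ≡ 0 at y ∈ {3}; common: ∅.
Collecting: common zeros = {(0, 2), (5, 8)}, so the count is 2.
Comparison with the Bézout bound: 2 ≤ 2 = deg(f)·deg(g), as expected for curves with no common component (the bound is attained).


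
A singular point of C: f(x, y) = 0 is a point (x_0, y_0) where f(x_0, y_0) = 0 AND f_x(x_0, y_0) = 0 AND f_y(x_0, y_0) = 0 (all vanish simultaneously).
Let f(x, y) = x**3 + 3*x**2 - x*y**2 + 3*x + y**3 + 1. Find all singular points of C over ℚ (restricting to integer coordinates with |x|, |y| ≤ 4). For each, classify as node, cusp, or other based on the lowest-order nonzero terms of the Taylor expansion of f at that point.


Singular points: {(-1, 0)}; classification: cusp.

Compute partial derivatives:
  f_x = 3*x**2 + 6*x - y**2 + 3.
  f_y = -2*x*y + 3*y**2.
Scan x_0 ∈ {−4, ..., 4}. For each x_0, f_y(x_0, y) is a polynomial in y; find its integer roots y ∈ {−4, ..., 4}, then test f_x and f at those candidates.
  x = -4: f_y(-4, y) = 3*y**2 + 8*y; vanishes at y ∈ {0}. (-4, 0): f_x = 27 ≠ 0.
  x = -3: f_y(-3, y) = 3*y**2 + 6*y; vanishes at y ∈ {-2, 0}. (-3, -2): f_x = 8 ≠ 0; (-3, 0): f_x = 12 ≠ 0.
  x = -2: f_y(-2, y) = 3*y**2 + 4*y; vanishes at y ∈ {0}. (-2, 0): f_x = 3 ≠ 0.
  x = -1: f_y(-1, y) = 3*y**2 + 2*y; vanishes at y ∈ {0}. (-1, 0): f_x = 0, f = 0 — SINGULAR.
  x = 0: f_y(0, y) = 3*y**2; vanishes at y ∈ {0}. (0, 0): f_x = 3 ≠ 0.
  x = 1: f_y(1, y) = 3*y**2 - 2*y; vanishes at y ∈ {0}. (1, 0): f_x = 12 ≠ 0.
  x = 2: f_y(2, y) = 3*y**2 - 4*y; vanishes at y ∈ {0}. (2, 0): f_x = 27 ≠ 0.
  x = 3: f_y(3, y) = 3*y**2 - 6*y; vanishes at y ∈ {0, 2}. (3, 0): f_x = 48 ≠ 0; (3, 2): f_x = 44 ≠ 0.
  x = 4: f_y(4, y) = 3*y**2 - 8*y; vanishes at y ∈ {0}. (4, 0): f_x = 75 ≠ 0.
Only singular point on the grid: (-1, 0).
Classify: substitute x = -1 + u, y = 0 + v and expand: f = u**3 - u*v**2 + v**3 + v**2.
No constant or linear terms (consistent with a singular point). Quadratic part: v**2. Cubic part: u**3 - u*v**2 + v**3.
The quadratic part v**2 is a perfect square, so there is a single (double) tangent line v = 0, i.e. y = 0. Restricting the cubic part to that line (v = 0) leaves u**3 ≠ 0, so f is not divisible by v and the branch is v² ≈ -u**3 to lowest order — this is a cusp.
Classification: cusp.


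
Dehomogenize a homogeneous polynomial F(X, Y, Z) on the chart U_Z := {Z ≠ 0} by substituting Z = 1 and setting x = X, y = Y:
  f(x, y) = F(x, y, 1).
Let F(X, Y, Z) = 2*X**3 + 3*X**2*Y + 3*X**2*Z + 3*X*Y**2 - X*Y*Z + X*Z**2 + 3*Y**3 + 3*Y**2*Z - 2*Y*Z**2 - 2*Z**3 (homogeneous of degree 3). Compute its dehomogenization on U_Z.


f(x, y) = 2*x**3 + 3*x**2*y + 3*x**2 + 3*x*y**2 - x*y + x + 3*y**3 + 3*y**2 - 2*y - 2

On U_Z we set Z = 1. Each monomial c·X^i·Y^j·Z^k in F becomes c·x^i·y^j·1^k = c·x^i·y^j.
Substituting Z = 1: F(X, Y, 1) = 2*x**3 + 3*x**2*y + 3*x**2 + 3*x*y**2 - x*y + x + 3*y**3 + 3*y**2 - 2*y - 2.
Note: deg(f) ≤ deg(F) = 3; strict inequality happens when F is divisible by Z (lost terms).


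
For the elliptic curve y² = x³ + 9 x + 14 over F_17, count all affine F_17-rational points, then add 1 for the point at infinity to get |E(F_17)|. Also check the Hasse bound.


Affine points = {(3, 0), (9, 5), (9, 12), (10, 4), (10, 13), (11, 4), (11, 13), (13, 4), (13, 13), (16, 2), (16, 15)}; affine count = 11; |E(F_17)| = 12.

Discriminant check: Δ ∝ 4a³ + 27b² = 4·9³ + 27·14² = 4·729 + 27·196 ≡ 14 (mod 17). Nonzero ⇒ E is nonsingular.
For each x ∈ F_17, compute rhs = x³ + 9·x + 14 mod 17, then count y ∈ F_17 with y² ≡ rhs.
  x = 0: rhs = 14, matching y values: none (0 points).
  x = 1: rhs = 7, matching y values: none (0 points).
  x = 2: rhs = 6, matching y values: none (0 points).
  x = 3: rhs = 0, matching y values: 0 (1 points).
  x = 4: rhs = 12, matching y values: none (0 points).
  x = 5: rhs = 14, matching y values: none (0 points).
  x = 6: rhs = 12, matching y values: none (0 points).
  x = 7: rhs = 12, matching y values: none (0 points).
  x = 8: rhs = 3, matching y values: none (0 points).
  x = 9: rhs = 8, matching y values: 5, 12 (2 points).
  x = 10: rhs = 16, matching y values: 4, 13 (2 points).
  x = 11: rhs = 16, matching y values: 4, 13 (2 points).
  x = 12: rhs = 14, matching y values: none (0 points).
  x = 13: rhs = 16, matching y values: 4, 13 (2 points).
  x = 14: rhs = 11, matching y values: none (0 points).
  x = 15: rhs = 5, matching y values: none (0 points).
  x = 16: rhs = 4, matching y values: 2, 15 (2 points).
Total affine count: 11.
Full point count |E(F_17)| = 11 + 1 = 12.
Hasse bound: |12 − (17+1)| = |-6| = 6 ≤ 2√17 ≈ 8.2462 ✓.


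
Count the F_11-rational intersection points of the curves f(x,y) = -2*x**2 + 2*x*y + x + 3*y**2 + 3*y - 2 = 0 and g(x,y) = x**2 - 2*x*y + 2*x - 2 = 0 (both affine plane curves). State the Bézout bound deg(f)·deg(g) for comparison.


Common zeros: ∅; count = 0; Bézout bound = 4.

deg(f) = 2, deg(g) = 2, so Bézout bound = 4.
Scan x ∈ F_11. For each x, list the y ∈ F_11 with f(x, y) ≡ 0 and those with g(x, y) ≡ 0 (mod 11); the common zeros in that column are the intersection.
  x = 0: f ≡ 0 at y ∈ {5}; g ≡ 0 at y ∈ ∅; common: ∅.
  x = 1: f ≡ 0 at y ∈ ∅; g ≡ 0 at y ∈ {6}; common: ∅.
  x = 2: f ≡ 0 at y ∈ ∅; g ≡ 0 at y ∈ {7}; common: ∅.
  x = 3: f ≡ 0 at y ∈ ∅; g ≡ 0 at y ∈ {4}; common: ∅.
  x = 4: f ≡ 0 at y ∈ ∅; g ≡ 0 at y ∈ {0}; common: ∅.
  x = 5: f ≡ 0 at y ∈ ∅; g ≡ 0 at y ∈ {0}; common: ∅.
  x = 6: f ≡ 0 at y ∈ ∅; g ≡ 0 at y ∈ {2}; common: ∅.
  x = 7: f ≡ 0 at y ∈ ∅; g ≡ 0 at y ∈ {2}; common: ∅.
  x = 8: f ≡ 0 at y ∈ ∅; g ≡ 0 at y ∈ {9}; common: ∅.
  x = 9: f ≡ 0 at y ∈ ∅; g ≡ 0 at y ∈ {6}; common: ∅.
  x = 10: f ≡ 0 at y ∈ ∅; g ≡ 0 at y ∈ {7}; common: ∅.
Collecting: common zeros = ∅, so the count is 0.
Comparison with the Bézout bound: 0 ≤ 4 = deg(f)·deg(g), as expected for curves with no common component (the affine F_11-count falls short of the bound because intersections may lie at infinity, over extension fields, or carry multiplicity).


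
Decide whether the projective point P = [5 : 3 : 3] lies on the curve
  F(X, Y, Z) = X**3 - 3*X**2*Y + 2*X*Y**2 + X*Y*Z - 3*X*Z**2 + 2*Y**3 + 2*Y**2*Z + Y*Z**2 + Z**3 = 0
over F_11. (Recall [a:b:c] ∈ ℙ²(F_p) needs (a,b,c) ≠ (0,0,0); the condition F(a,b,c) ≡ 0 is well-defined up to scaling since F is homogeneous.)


F(5,3,3) ≡ 7 (mod 11); P is NOT on the curve.

Evaluate F(5, 3, 3) term-by-term (mod 11).
  X**3 ↦ 1·125·1·1 = 125
  -3*X**2*Y ↦ -3·25·3·1 = -225
  2*X*Y**2 ↦ 2·5·9·1 = 90
  X*Y*Z ↦ 1·5·3·3 = 45
  -3*X*Z**2 ↦ -3·5·1·9 = -135
  2*Y**3 ↦ 2·1·27·1 = 54
  2*Y**2*Z ↦ 2·1·9·3 = 54
  Y*Z**2 ↦ 1·1·3·9 = 27
  Z**3 ↦ 1·1·1·27 = 27
Sum: F(5, 3, 3) = (125) + (-225) + (90) + (45) + (-135) + (54) + (54) + (27) + (27) = 62.
Reducing mod 11: 62 ≡ 7 (mod 11).
Since F(a, b, c) ≡ 7 ≠ 0 (mod 11), P does NOT lie on the curve.


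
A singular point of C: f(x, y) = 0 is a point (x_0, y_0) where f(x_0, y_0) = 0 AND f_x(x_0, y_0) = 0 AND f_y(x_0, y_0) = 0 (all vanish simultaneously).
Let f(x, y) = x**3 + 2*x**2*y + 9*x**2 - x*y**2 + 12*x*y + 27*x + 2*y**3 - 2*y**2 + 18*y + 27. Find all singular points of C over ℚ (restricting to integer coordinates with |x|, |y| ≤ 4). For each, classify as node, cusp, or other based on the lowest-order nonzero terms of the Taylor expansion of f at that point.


Singular points: {(-3, 0)}; classification: cusp.

Compute partial derivatives:
  f_x = 3*x**2 + 4*x*y + 18*x - y**2 + 12*y + 27.
  f_y = 2*x**2 - 2*x*y + 12*x + 6*y**2 - 4*y + 18.
Scan x_0 ∈ {−4, ..., 4}. For each x_0, f_y(x_0, y) is a polynomial in y; find its integer roots y ∈ {−4, ..., 4}, then test f_x and f at those candidates.
  x = -4: f_y(-4, y) = 6*y**2 + 4*y + 2; no integer root y with |y| ≤ 4.
  x = -3: f_y(-3, y) = 6*y**2 + 2*y; vanishes at y ∈ {0}. (-3, 0): f_x = 0, f = 0 — SINGULAR.
  x = -2: f_y(-2, y) = 6*y**2 + 2; no integer root y with |y| ≤ 4.
  x = -1: f_y(-1, y) = 6*y**2 - 2*y + 8; no integer root y with |y| ≤ 4.
  x = 0: f_y(0, y) = 6*y**2 - 4*y + 18; no integer root y with |y| ≤ 4.
  x = 1: f_y(1, y) = 6*y**2 - 6*y + 32; no integer root y with |y| ≤ 4.
  x = 2: f_y(2, y) = 6*y**2 - 8*y + 50; no integer root y with |y| ≤ 4.
  x = 3: f_y(3, y) = 6*y**2 - 10*y + 72; no integer root y with |y| ≤ 4.
  x = 4: f_y(4, y) = 6*y**2 - 12*y + 98; no integer root y with |y| ≤ 4.
Only singular point on the grid: (-3, 0).
Classify: substitute x = -3 + u, y = 0 + v and expand: f = u**3 + 2*u**2*v - u*v**2 + 2*v**3 + v**2.
No constant or linear terms (consistent with a singular point). Quadratic part: v**2. Cubic part: u**3 + 2*u**2*v - u*v**2 + 2*v**3.
The quadratic part v**2 is a perfect square, so there is a single (double) tangent line v = 0, i.e. y = 0. Restricting the cubic part to that line (v = 0) leaves u**3 ≠ 0, so f is not divisible by v and the branch is v² ≈ -u**3 to lowest order — this is a cusp.
Classification: cusp.


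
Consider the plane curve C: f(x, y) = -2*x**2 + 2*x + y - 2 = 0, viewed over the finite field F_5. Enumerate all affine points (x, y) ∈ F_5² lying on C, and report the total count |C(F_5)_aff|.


Affine F_5-points: {(0, 2), (1, 2), (2, 1), (3, 4), (4, 1)}; count = 5.

For each of the 25 pairs (x, y) ∈ F_5², evaluate f(x, y) mod 5. Record the zeros.
  x = 0: [0↦3, 1↦4, 2↦0, 3↦1, 4↦2]  zeros at y ∈ {2}
  x = 1: [0↦3, 1↦4, 2↦0, 3↦1, 4↦2]  zeros at y ∈ {2}
  x = 2: [0↦4, 1↦0, 2↦1, 3↦2, 4↦3]  zeros at y ∈ {1}
  x = 3: [0↦1, 1↦2, 2↦3, 3↦4, 4↦0]  zeros at y ∈ {4}
  x = 4: [0↦4, 1↦0, 2↦1, 3↦2, 4↦3]  zeros at y ∈ {1}
Collecting zeros: affine points = {(0, 2), (1, 2), (2, 1), (3, 4), (4, 1)}.
Total count |C(F_5)_aff| = 5.


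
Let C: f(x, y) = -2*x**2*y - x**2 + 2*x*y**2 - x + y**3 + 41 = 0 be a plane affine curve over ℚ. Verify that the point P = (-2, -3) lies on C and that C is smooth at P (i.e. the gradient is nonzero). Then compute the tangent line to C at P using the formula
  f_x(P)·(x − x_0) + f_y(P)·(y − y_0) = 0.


Tangent line at P: -3*x + 43*y + 123 = 0.

Step 1: f(-2, -3) = 0, so P lies on C.
Step 2: partial derivatives
  f_x(x, y) = -4*x*y - 2*x + 2*y**2 - 1, f_y(x, y) = -2*x**2 + 4*x*y + 3*y**2.
  f_x(P) = -3, f_y(P) = 43 (gradient nonzero, so P is smooth).
Step 3: tangent line at P: -3·(x − -2) + 43·(y − -3) = 0.
Expanding: -3*x + 43*y + 123 = 0.


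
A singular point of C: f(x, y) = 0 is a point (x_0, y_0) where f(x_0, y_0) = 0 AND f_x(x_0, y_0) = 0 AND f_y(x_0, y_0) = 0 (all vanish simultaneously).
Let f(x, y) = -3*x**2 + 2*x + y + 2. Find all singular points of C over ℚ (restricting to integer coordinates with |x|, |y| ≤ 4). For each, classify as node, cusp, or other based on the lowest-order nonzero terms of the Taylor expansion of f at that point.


No singular points in the scanned grid; C is smooth there.

Compute partial derivatives:
  f_x = 2 - 6*x.
  f_y = 1.
f_y = 1 is a nonzero constant, so f_y never vanishes: no point (x, y) can satisfy f = f_x = f_y = 0. In particular no (x, y) ∈ {−4, ..., 4}² is singular; the curve is smooth.


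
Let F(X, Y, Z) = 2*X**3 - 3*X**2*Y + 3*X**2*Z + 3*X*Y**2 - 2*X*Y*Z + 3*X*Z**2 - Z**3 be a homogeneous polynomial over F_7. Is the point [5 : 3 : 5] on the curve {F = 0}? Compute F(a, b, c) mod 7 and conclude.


F(5,3,5) ≡ 5 (mod 7); P is NOT on the curve.

Evaluate F(5, 3, 5) term-by-term (mod 7).
  2*X**3 ↦ 2·125·1·1 = 250
  -3*X**2*Y ↦ -3·25·3·1 = -225
  3*X**2*Z ↦ 3·25·1·5 = 375
  3*X*Y**2 ↦ 3·5·9·1 = 135
  -2*X*Y*Z ↦ -2·5·3·5 = -150
  3*X*Z**2 ↦ 3·5·1·25 = 375
  -Z**3 ↦ -1·1·1·125 = -125
Sum: F(5, 3, 5) = (250) + (-225) + (375) + (135) + (-150) + (375) + (-125) = 635.
Reducing mod 7: 635 ≡ 5 (mod 7).
Since F(a, b, c) ≡ 5 ≠ 0 (mod 7), P does NOT lie on the curve.


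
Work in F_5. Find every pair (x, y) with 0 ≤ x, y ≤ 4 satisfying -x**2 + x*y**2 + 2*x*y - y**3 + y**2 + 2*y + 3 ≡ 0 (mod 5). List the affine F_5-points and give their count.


Affine F_5-points: {(0, 1), (1, 2), (1, 3), (2, 2), (3, 1), (4, 3)}; count = 6.

For each of the 25 pairs (x, y) ∈ F_5², evaluate f(x, y) mod 5. Record the zeros.
  x = 0: [0↦3, 1↦0, 2↦3, 3↦1, 4↦3]  zeros at y ∈ {1}
  x = 1: [0↦2, 1↦2, 2↦0, 3↦0, 4↦1]  zeros at y ∈ {2, 3}
  x = 2: [0↦4, 1↦2, 2↦0, 3↦2, 4↦2]  zeros at y ∈ {2}
  x = 3: [0↦4, 1↦0, 2↦3, 3↦2, 4↦1]  zeros at y ∈ {1}
  x = 4: [0↦2, 1↦1, 2↦4, 3↦0, 4↦3]  zeros at y ∈ {3}
Collecting zeros: affine points = {(0, 1), (1, 2), (1, 3), (2, 2), (3, 1), (4, 3)}.
Total count |C(F_5)_aff| = 6.


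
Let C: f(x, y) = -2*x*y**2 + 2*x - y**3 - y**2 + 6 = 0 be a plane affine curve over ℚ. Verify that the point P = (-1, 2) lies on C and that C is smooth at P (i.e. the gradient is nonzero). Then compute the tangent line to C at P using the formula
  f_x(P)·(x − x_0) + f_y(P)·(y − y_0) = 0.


Tangent line at P: -6*x - 8*y + 10 = 0.

Step 1: f(-1, 2) = 0, so P lies on C.
Step 2: partial derivatives
  f_x(x, y) = 2 - 2*y**2, f_y(x, y) = -4*x*y - 3*y**2 - 2*y.
  f_x(P) = -6, f_y(P) = -8 (gradient nonzero, so P is smooth).
Step 3: tangent line at P: -6·(x − -1) + -8·(y − 2) = 0.
Expanding: -6*x - 8*y + 10 = 0.


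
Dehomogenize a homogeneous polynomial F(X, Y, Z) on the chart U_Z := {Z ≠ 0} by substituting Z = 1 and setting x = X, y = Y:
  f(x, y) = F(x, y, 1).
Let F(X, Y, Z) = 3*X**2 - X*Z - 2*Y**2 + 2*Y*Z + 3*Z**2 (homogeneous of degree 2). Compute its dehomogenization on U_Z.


f(x, y) = 3*x**2 - x - 2*y**2 + 2*y + 3

On U_Z we set Z = 1. Each monomial c·X^i·Y^j·Z^k in F becomes c·x^i·y^j·1^k = c·x^i·y^j.
Substituting Z = 1: F(X, Y, 1) = 3*x**2 - x - 2*y**2 + 2*y + 3.
Note: deg(f) ≤ deg(F) = 2; strict inequality happens when F is divisible by Z (lost terms).


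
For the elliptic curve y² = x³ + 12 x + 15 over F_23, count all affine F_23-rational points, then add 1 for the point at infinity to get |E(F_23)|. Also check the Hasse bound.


Affine points = {(2, 1), (2, 22), (3, 3), (3, 20), (4, 9), (4, 14), (5, 4), (5, 19), (6, 2), (6, 21), (8, 5), (8, 18), (9, 1), (9, 22), (10, 10), (10, 13), (11, 11), (11, 12), (12, 1), (12, 22), (14, 11), (14, 12), (16, 5), (16, 18), (17, 7), (17, 16), (19, 8), (19, 15), (21, 11), (21, 12), (22, 5), (22, 18)}; affine count = 32; |E(F_23)| = 33.

Discriminant check: Δ ∝ 4a³ + 27b² = 4·12³ + 27·15² = 4·1728 + 27·225 ≡ 15 (mod 23). Nonzero ⇒ E is nonsingular.
For each x ∈ F_23, compute rhs = x³ + 12·x + 15 mod 23, then count y ∈ F_23 with y² ≡ rhs.
  x = 0: rhs = 15, matching y values: none (0 points).
  x = 1: rhs = 5, matching y values: none (0 points).
  x = 2: rhs = 1, matching y values: 1, 22 (2 points).
  x = 3: rhs = 9, matching y values: 3, 20 (2 points).
  x = 4: rhs = 12, matching y values: 9, 14 (2 points).
  x = 5: rhs = 16, matching y values: 4, 19 (2 points).
  x = 6: rhs = 4, matching y values: 2, 21 (2 points).
  x = 7: rhs = 5, matching y values: none (0 points).
  x = 8: rhs = 2, matching y values: 5, 18 (2 points).
  x = 9: rhs = 1, matching y values: 1, 22 (2 points).
  x = 10: rhs = 8, matching y values: 10, 13 (2 points).
  x = 11: rhs = 6, matching y values: 11, 12 (2 points).
  x = 12: rhs = 1, matching y values: 1, 22 (2 points).
  x = 13: rhs = 22, matching y values: none (0 points).
  x = 14: rhs = 6, matching y values: 11, 12 (2 points).
  x = 15: rhs = 5, matching y values: none (0 points).
  x = 16: rhs = 2, matching y values: 5, 18 (2 points).
  x = 17: rhs = 3, matching y values: 7, 16 (2 points).
  x = 18: rhs = 14, matching y values: none (0 points).
  x = 19: rhs = 18, matching y values: 8, 15 (2 points).
  x = 20: rhs = 21, matching y values: none (0 points).
  x = 21: rhs = 6, matching y values: 11, 12 (2 points).
  x = 22: rhs = 2, matching y values: 5, 18 (2 points).
Total affine count: 32.
Full point count |E(F_23)| = 32 + 1 = 33.
Hasse bound: |33 − (23+1)| = |9| = 9 ≤ 2√23 ≈ 9.5917 ✓.


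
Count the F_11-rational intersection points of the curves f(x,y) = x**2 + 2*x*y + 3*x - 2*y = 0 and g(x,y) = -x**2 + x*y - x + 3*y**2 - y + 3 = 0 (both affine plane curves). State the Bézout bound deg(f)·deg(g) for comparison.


Common zeros: ∅; count = 0; Bézout bound = 4.

deg(f) = 2, deg(g) = 2, so Bézout bound = 4.
Scan x ∈ F_11. For each x, list the y ∈ F_11 with f(x, y) ≡ 0 and those with g(x, y) ≡ 0 (mod 11); the common zeros in that column are the intersection.
  x = 0: f ≡ 0 at y ∈ {0}; g ≡ 0 at y ∈ {7, 8}; common: ∅.
  x = 1: f ≡ 0 at y ∈ ∅; g ≡ 0 at y ∈ ∅; common: ∅.
  x = 2: f ≡ 0 at y ∈ {6}; g ≡ 0 at y ∈ {2, 5}; common: ∅.
  x = 3: f ≡ 0 at y ∈ {1}; g ≡ 0 at y ∈ ∅; common: ∅.
  x = 4: f ≡ 0 at y ∈ {10}; g ≡ 0 at y ∈ {1, 9}; common: ∅.
  x = 5: f ≡ 0 at y ∈ {6}; g ≡ 0 at y ∈ ∅; common: ∅.
  x = 6: f ≡ 0 at y ∈ {10}; g ≡ 0 at y ∈ {6, 7}; common: ∅.
  x = 7: f ≡ 0 at y ∈ {7}; g ≡ 0 at y ∈ {1, 8}; common: ∅.
  x = 8: f ≡ 0 at y ∈ {0}; g ≡ 0 at y ∈ ∅; common: ∅.
  x = 9: f ≡ 0 at y ∈ {7}; g ≡ 0 at y ∈ ∅; common: ∅.
  x = 10: f ≡ 0 at y ∈ {5}; g ≡ 0 at y ∈ {2, 6}; common: ∅.
Collecting: common zeros = ∅, so the count is 0.
Comparison with the Bézout bound: 0 ≤ 4 = deg(f)·deg(g), as expected for curves with no common component (the affine F_11-count falls short of the bound because intersections may lie at infinity, over extension fields, or carry multiplicity).


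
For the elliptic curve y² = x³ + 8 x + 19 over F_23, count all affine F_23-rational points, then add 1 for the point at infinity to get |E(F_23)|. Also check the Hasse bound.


Affine points = {(3, 1), (3, 22), (4, 0), (5, 0), (7, 2), (7, 21), (10, 8), (10, 15), (11, 9), (11, 14), (12, 7), (12, 16), (14, 0), (15, 8), (15, 15), (17, 10), (17, 13), (21, 8), (21, 15)}; affine count = 19; |E(F_23)| = 20.

Discriminant check: Δ ∝ 4a³ + 27b² = 4·8³ + 27·19² = 4·512 + 27·361 ≡ 19 (mod 23). Nonzero ⇒ E is nonsingular.
For each x ∈ F_23, compute rhs = x³ + 8·x + 19 mod 23, then count y ∈ F_23 with y² ≡ rhs.
  x = 0: rhs = 19, matching y values: none (0 points).
  x = 1: rhs = 5, matching y values: none (0 points).
  x = 2: rhs = 20, matching y values: none (0 points).
  x = 3: rhs = 1, matching y values: 1, 22 (2 points).
  x = 4: rhs = 0, matching y values: 0 (1 points).
  x = 5: rhs = 0, matching y values: 0 (1 points).
  x = 6: rhs = 7, matching y values: none (0 points).
  x = 7: rhs = 4, matching y values: 2, 21 (2 points).
  x = 8: rhs = 20, matching y values: none (0 points).
  x = 9: rhs = 15, matching y values: none (0 points).
  x = 10: rhs = 18, matching y values: 8, 15 (2 points).
  x = 11: rhs = 12, matching y values: 9, 14 (2 points).
  x = 12: rhs = 3, matching y values: 7, 16 (2 points).
  x = 13: rhs = 20, matching y values: none (0 points).
  x = 14: rhs = 0, matching y values: 0 (1 points).
  x = 15: rhs = 18, matching y values: 8, 15 (2 points).
  x = 16: rhs = 11, matching y values: none (0 points).
  x = 17: rhs = 8, matching y values: 10, 13 (2 points).
  x = 18: rhs = 15, matching y values: none (0 points).
  x = 19: rhs = 15, matching y values: none (0 points).
  x = 20: rhs = 14, matching y values: none (0 points).
  x = 21: rhs = 18, matching y values: 8, 15 (2 points).
  x = 22: rhs = 10, matching y values: none (0 points).
Total affine count: 19.
Full point count |E(F_23)| = 19 + 1 = 20.
Hasse bound: |20 − (23+1)| = |-4| = 4 ≤ 2√23 ≈ 9.5917 ✓.


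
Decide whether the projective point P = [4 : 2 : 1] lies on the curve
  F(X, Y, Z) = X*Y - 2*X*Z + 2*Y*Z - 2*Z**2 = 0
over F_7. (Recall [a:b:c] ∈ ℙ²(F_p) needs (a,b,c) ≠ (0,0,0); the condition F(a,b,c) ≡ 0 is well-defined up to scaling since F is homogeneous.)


F(4,2,1) ≡ 2 (mod 7); P is NOT on the curve.

Evaluate F(4, 2, 1) term-by-term (mod 7).
  X*Y ↦ 1·4·2·1 = 8
  -2*X*Z ↦ -2·4·1·1 = -8
  2*Y*Z ↦ 2·1·2·1 = 4
  -2*Z**2 ↦ -2·1·1·1 = -2
Sum: F(4, 2, 1) = (8) + (-8) + (4) + (-2) = 2.
Reducing mod 7: 2 ≡ 2 (mod 7).
Since F(a, b, c) ≡ 2 ≠ 0 (mod 7), P does NOT lie on the curve.


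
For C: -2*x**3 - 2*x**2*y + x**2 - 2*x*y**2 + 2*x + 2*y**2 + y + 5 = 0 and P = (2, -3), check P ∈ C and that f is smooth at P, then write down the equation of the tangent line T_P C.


Tangent line at P: -12*x + 5*y + 39 = 0.

Step 1: f(2, -3) = 0, so P lies on C.
Step 2: partial derivatives
  f_x(x, y) = -6*x**2 - 4*x*y + 2*x - 2*y**2 + 2, f_y(x, y) = -2*x**2 - 4*x*y + 4*y + 1.
  f_x(P) = -12, f_y(P) = 5 (gradient nonzero, so P is smooth).
Step 3: tangent line at P: -12·(x − 2) + 5·(y − -3) = 0.
Expanding: -12*x + 5*y + 39 = 0.


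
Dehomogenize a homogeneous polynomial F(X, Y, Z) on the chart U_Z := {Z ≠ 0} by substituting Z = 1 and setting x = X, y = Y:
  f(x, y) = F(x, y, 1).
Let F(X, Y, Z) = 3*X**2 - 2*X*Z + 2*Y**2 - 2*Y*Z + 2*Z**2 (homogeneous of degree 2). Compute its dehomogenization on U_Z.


f(x, y) = 3*x**2 - 2*x + 2*y**2 - 2*y + 2

On U_Z we set Z = 1. Each monomial c·X^i·Y^j·Z^k in F becomes c·x^i·y^j·1^k = c·x^i·y^j.
Substituting Z = 1: F(X, Y, 1) = 3*x**2 - 2*x + 2*y**2 - 2*y + 2.
Note: deg(f) ≤ deg(F) = 2; strict inequality happens when F is divisible by Z (lost terms).


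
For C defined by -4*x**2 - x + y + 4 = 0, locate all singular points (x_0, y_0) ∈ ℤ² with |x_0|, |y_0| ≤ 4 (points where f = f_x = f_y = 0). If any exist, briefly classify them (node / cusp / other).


No singular points in the scanned grid; C is smooth there.

Compute partial derivatives:
  f_x = -8*x - 1.
  f_y = 1.
f_y = 1 is a nonzero constant, so f_y never vanishes: no point (x, y) can satisfy f = f_x = f_y = 0. In particular no (x, y) ∈ {−4, ..., 4}² is singular; the curve is smooth.


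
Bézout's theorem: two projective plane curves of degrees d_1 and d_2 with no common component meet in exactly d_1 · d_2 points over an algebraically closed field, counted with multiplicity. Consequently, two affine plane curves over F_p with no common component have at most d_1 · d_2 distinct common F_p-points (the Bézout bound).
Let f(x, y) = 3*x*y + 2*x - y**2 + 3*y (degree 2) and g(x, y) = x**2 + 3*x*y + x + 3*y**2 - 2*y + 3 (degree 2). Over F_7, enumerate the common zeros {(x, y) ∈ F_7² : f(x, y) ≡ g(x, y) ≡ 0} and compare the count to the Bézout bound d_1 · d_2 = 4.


Common zeros: ∅; count = 0; Bézout bound = 4.

deg(f) = 2, deg(g) = 2, so Bézout bound = 4.
Scan x ∈ F_7. For each x, list the y ∈ F_7 with f(x, y) ≡ 0 and those with g(x, y) ≡ 0 (mod 7); the common zeros in that column are the intersection.
  x = 0: f ≡ 0 at y ∈ {0, 3}; g ≡ 0 at y ∈ ∅; common: ∅.
  x = 1: f ≡ 0 at y ∈ {1, 5}; g ≡ 0 at y ∈ {3, 6}; common: ∅.
  x = 2: f ≡ 0 at y ∈ ∅; g ≡ 0 at y ∈ ∅; common: ∅.
  x = 3: f ≡ 0 at y ∈ {6}; g ≡ 0 at y ∈ {3, 4}; common: ∅.
  x = 4: f ≡ 0 at y ∈ ∅; g ≡ 0 at y ∈ ∅; common: ∅.
  x = 5: f ≡ 0 at y ∈ {2}; g ≡ 0 at y ∈ {1, 4}; common: ∅.
  x = 6: f ≡ 0 at y ∈ ∅; g ≡ 0 at y ∈ ∅; common: ∅.
Collecting: common zeros = ∅, so the count is 0.
Comparison with the Bézout bound: 0 ≤ 4 = deg(f)·deg(g), as expected for curves with no common component (the affine F_7-count falls short of the bound because intersections may lie at infinity, over extension fields, or carry multiplicity).


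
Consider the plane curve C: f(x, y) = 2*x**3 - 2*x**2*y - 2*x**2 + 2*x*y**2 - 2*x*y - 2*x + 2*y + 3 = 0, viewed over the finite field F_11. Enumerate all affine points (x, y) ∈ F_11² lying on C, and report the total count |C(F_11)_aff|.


Affine F_11-points: {(0, 4), (3, 0), (5, 4), (10, 3), (10, 9)}; count = 5.

For each of the 121 pairs (x, y) ∈ F_11², evaluate f(x, y) mod 11. Record the zeros.
  x = 0: [0↦3, 1↦5, 2↦7, 3↦9, 4↦0, 5↦2, 6↦4, 7↦6, 8↦8, 9↦10, 10↦1]  zeros at y ∈ {4}
  x = 1: [0↦1, 1↦1, 2↦5, 3↦2, 4↦3, 5↦8, 6↦6, 7↦8, 8↦3, 9↦2, 10↦5]  zeros at y ∈ ∅
  x = 2: [0↦7, 1↦1, 2↦3, 3↦2, 4↦9, 5↦2, 6↦3, 7↦1, 8↦7, 9↦10, 10↦10]  zeros at y ∈ ∅
  x = 3: [0↦0, 1↦6, 2↦2, 3↦10, 4↦8, 5↦7, 6↦7, 7↦8, 8↦10, 9↦2, 10↦6]  zeros at y ∈ {0}
  x = 4: [0↦3, 1↦6, 2↦3, 3↦5, 4↦1, 5↦2, 6↦8, 7↦8, 8↦2, 9↦1, 10↦5]  zeros at y ∈ ∅
  x = 5: [0↦6, 1↦2, 2↦7, 3↦10, 4↦0, 5↦10, 6↦7, 7↦2, 8↦6, 9↦8, 10↦8]  zeros at y ∈ {4}
  x = 6: [0↦10, 1↦6, 2↦4, 3↦4, 4↦6, 5↦10, 6↦5, 7↦2, 8↦1, 9↦2, 10↦5]  zeros at y ∈ ∅
  x = 7: [0↦5, 1↦8, 2↦6, 3↦10, 4↦9, 5↦3, 6↦3, 7↦9, 8↦10, 9↦6, 10↦8]  zeros at y ∈ ∅
  x = 8: [0↦3, 1↦9, 2↦3, 3↦7, 4↦10, 5↦1, 6↦2, 7↦2, 8↦1, 9↦10, 10↦7]  zeros at y ∈ ∅
  x = 9: [0↦5, 1↦10, 2↦7, 3↦7, 4↦10, 5↦5, 6↦3, 7↦4, 8↦8, 9↦4, 10↦3]  zeros at y ∈ ∅
  x = 10: [0↦1, 1↦1, 2↦8, 3↦0, 4↦10, 5↦5, 6↦7, 7↦5, 8↦10, 9↦0, 10↦8]  zeros at y ∈ {3, 9}
Collecting zeros: affine points = {(0, 4), (3, 0), (5, 4), (10, 3), (10, 9)}.
Total count |C(F_11)_aff| = 5.


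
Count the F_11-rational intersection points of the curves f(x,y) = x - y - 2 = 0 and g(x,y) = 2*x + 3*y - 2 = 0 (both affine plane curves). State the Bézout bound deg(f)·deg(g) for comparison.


Common zeros: {(6, 4)}; count = 1; Bézout bound = 1.

deg(f) = 1, deg(g) = 1, so Bézout bound = 1.
Scan x ∈ F_11. For each x, list the y ∈ F_11 with f(x, y) ≡ 0 and those with g(x, y) ≡ 0 (mod 11); the common zeros in that column are the intersection.
  x = 0: f ≡ 0 at y ∈ {9}; g ≡ 0 at y ∈ {8}; common: ∅.
  x = 1: f ≡ 0 at y ∈ {10}; g ≡ 0 at y ∈ {0}; common: ∅.
  x = 2: f ≡ 0 at y ∈ {0}; g ≡ 0 at y ∈ {3}; common: ∅.
  x = 3: f ≡ 0 at y ∈ {1}; g ≡ 0 at y ∈ {6}; common: ∅.
  x = 4: f ≡ 0 at y ∈ {2}; g ≡ 0 at y ∈ {9}; common: ∅.
  x = 5: f ≡ 0 at y ∈ {3}; g ≡ 0 at y ∈ {1}; common: ∅.
  x = 6: f ≡ 0 at y ∈ {4}; g ≡ 0 at y ∈ {4}; common: {4}.
  x = 7: f ≡ 0 at y ∈ {5}; g ≡ 0 at y ∈ {7}; common: ∅.
  x = 8: f ≡ 0 at y ∈ {6}; g ≡ 0 at y ∈ {10}; common: ∅.
  x = 9: f ≡ 0 at y ∈ {7}; g ≡ 0 at y ∈ {2}; common: ∅.
  x = 10: f ≡ 0 at y ∈ {8}; g ≡ 0 at y ∈ {5}; common: ∅.
Collecting: common zeros = {(6, 4)}, so the count is 1.
Comparison with the Bézout bound: 1 ≤ 1 = deg(f)·deg(g), as expected for curves with no common component (the bound is attained).


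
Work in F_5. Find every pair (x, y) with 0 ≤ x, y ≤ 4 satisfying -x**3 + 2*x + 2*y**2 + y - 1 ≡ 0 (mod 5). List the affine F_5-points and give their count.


Affine F_5-points: {(0, 3), (0, 4), (1, 0), (1, 2), (2, 0), (2, 2)}; count = 6.

For each of the 25 pairs (x, y) ∈ F_5², evaluate f(x, y) mod 5. Record the zeros.
  x = 0: [0↦4, 1↦2, 2↦4, 3↦0, 4↦0]  zeros at y ∈ {3, 4}
  x = 1: [0↦0, 1↦3, 2↦0, 3↦1, 4↦1]  zeros at y ∈ {0, 2}
  x = 2: [0↦0, 1↦3, 2↦0, 3↦1, 4↦1]  zeros at y ∈ {0, 2}
  x = 3: [0↦3, 1↦1, 2↦3, 3↦4, 4↦4]  zeros at y ∈ ∅
  x = 4: [0↦3, 1↦1, 2↦3, 3↦4, 4↦4]  zeros at y ∈ ∅
Collecting zeros: affine points = {(0, 3), (0, 4), (1, 0), (1, 2), (2, 0), (2, 2)}.
Total count |C(F_5)_aff| = 6.


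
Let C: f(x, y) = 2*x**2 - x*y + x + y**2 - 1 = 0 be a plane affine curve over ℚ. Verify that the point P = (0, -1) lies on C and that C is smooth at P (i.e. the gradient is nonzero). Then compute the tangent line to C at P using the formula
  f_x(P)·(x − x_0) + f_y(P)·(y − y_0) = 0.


Tangent line at P: 2*x - 2*y - 2 = 0.

Step 1: f(0, -1) = 0, so P lies on C.
Step 2: partial derivatives
  f_x(x, y) = 4*x - y + 1, f_y(x, y) = -x + 2*y.
  f_x(P) = 2, f_y(P) = -2 (gradient nonzero, so P is smooth).
Step 3: tangent line at P: 2·(x − 0) + -2·(y − -1) = 0.
Expanding: 2*x - 2*y - 2 = 0.
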